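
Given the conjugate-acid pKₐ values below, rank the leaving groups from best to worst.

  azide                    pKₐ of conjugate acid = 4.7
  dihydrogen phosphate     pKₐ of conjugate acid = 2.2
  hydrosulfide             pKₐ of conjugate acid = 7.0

Lower conjugate-acid pKₐ ⇒ weaker base ⇒ better leaving group.
Sorting by the given values: dihydrogen phosphate (2.2), azide (4.7), hydrosulfide (7.0).

dihydrogen phosphate > azide > hydrosulfide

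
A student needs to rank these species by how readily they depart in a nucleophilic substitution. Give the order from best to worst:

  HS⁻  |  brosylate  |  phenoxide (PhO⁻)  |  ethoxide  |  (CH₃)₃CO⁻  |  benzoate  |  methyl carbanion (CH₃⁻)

Rank by basicity of the departing species: weakest base leaves most easily.
brosylate: pKₐ(p-BrC₆H₄SO₃H) ≈ -2.8
benzoate: pKₐ(C₆H₅COOH) ≈ 4.2
HS⁻: pKₐ(H₂S) ≈ 7
phenoxide (PhO⁻): pKₐ(C₆H₅OH (phenol)) ≈ 10
ethoxide: pKₐ(CH₃CH₂OH) ≈ 16
(CH₃)₃CO⁻: pKₐ(t-BuOH) ≈ 18
methyl carbanion (CH₃⁻): pKₐ(CH₄) ≈ 48

brosylate > benzoate > HS⁻ > phenoxide (PhO⁻) > ethoxide > (CH₃)₃CO⁻ > methyl carbanion (CH₃⁻)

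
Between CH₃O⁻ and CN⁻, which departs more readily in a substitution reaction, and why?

CN⁻

CN⁻ is the better leaving group.
pKₐ(HCN) ≈ 9.2 versus pKₐ(CH₃OH) ≈ 15.5: CN⁻ is the much weaker base.
Sp carbon stabilises the charge somewhat, but still a poor LG.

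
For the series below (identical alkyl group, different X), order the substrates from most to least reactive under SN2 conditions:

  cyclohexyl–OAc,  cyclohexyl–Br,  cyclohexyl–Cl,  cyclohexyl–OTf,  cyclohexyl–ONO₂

The skeletons are identical, so relative rate is governed entirely by leaving-group ability.
Rank by basicity of the departing species: weakest base leaves most easily.
cyclohexyl–OTf loses OTf⁻: pKₐ(CF₃SO₃H (triflic acid)) ≈ -14
cyclohexyl–Br loses Br⁻: pKₐ(HBr) ≈ -9
cyclohexyl–Cl loses Cl⁻: pKₐ(HCl) ≈ -7
cyclohexyl–ONO₂ loses NO₃⁻: pKₐ(HNO₃) ≈ -1.3
cyclohexyl–OAc loses AcO⁻: pKₐ(CH₃COOH) ≈ 4.8

cyclohexyl–OTf > cyclohexyl–Br > cyclohexyl–Cl > cyclohexyl–ONO₂ > cyclohexyl–OAc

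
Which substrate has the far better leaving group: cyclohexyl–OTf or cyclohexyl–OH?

From cyclohexyl–OH the departing group would be OH⁻ (pKₐ(H₂O) ≈ 15.7). Strong base; essentially never leaves without prior activation.
From cyclohexyl–OTf the leaving group is OTf⁻ (pKₐ(CF₃SO₃H (triflic acid)) ≈ -14). Charge spread over three oxygens and a CF₃ group; the premier leaving group in synthesis.
(In practice cyclohexyl–OTf is made from cyclohexyl–OH by treatment with Tf₂O / 2,6-lutidine, converting the hydroxyl into a triflate.)

cyclohexyl–OTf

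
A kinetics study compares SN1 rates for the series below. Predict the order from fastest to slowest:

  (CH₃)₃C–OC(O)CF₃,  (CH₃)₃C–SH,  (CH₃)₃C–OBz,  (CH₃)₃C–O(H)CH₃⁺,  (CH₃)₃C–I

The skeletons are identical, so relative rate is governed entirely by leaving-group ability.
Leaving-group ability tracks the stability of the departed species; conjugate-acid pKₐ is the usual yardstick (lower pKₐ → better LG).
(CH₃)₃C–I loses I⁻: pKₐ(HI) ≈ -10
(CH₃)₃C–O(H)CH₃⁺ loses R'OH: pKₐ(R'OH₂⁺) ≈ -2.4
(CH₃)₃C–OC(O)CF₃ loses CF₃COO⁻: pKₐ(CF₃COOH) ≈ 0.2
(CH₃)₃C–OBz loses PhCOO⁻: pKₐ(C₆H₅COOH) ≈ 4.2
(CH₃)₃C–SH loses HS⁻: pKₐ(H₂S) ≈ 7

(CH₃)₃C–I > (CH₃)₃C–O(H)CH₃⁺ > (CH₃)₃C–OC(O)CF₃ > (CH₃)₃C–OBz > (CH₃)₃C–SH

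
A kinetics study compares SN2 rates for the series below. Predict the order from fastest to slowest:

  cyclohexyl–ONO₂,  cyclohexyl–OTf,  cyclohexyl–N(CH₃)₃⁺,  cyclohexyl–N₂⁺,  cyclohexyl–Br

cyclohexyl–N₂⁺ > cyclohexyl–OTf > cyclohexyl–Br > cyclohexyl–ONO₂ > cyclohexyl–N(CH₃)₃⁺

The skeletons are identical, so relative rate is governed entirely by leaving-group ability.
The more stable X⁻ (or X) is on its own — i.e. the weaker a base it is — the better a leaving group it makes.
cyclohexyl–N₂⁺ loses N₂: no meaningful conjugate acid; N₂ departs as an exceptionally stable neutral molecule
cyclohexyl–OTf loses OTf⁻: pKₐ(CF₃SO₃H (triflic acid)) ≈ -14
cyclohexyl–Br loses Br⁻: pKₐ(HBr) ≈ -9
cyclohexyl–ONO₂ loses NO₃⁻: pKₐ(HNO₃) ≈ -1.3
cyclohexyl–N(CH₃)₃⁺ loses NR'₃: pKₐ(R'₃NH⁺) ≈ 10.7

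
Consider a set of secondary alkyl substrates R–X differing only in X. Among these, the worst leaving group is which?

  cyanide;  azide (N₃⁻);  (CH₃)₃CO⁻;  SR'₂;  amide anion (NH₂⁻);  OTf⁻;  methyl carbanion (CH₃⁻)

methyl carbanion (CH₃⁻)

Rank by basicity of the departing species: weakest base leaves most easily.
OTf⁻: pKₐ(CF₃SO₃H (triflic acid)) ≈ -14
SR'₂: pKₐ(R'₂SH⁺) ≈ -7
azide (N₃⁻): pKₐ(HN₃) ≈ 4.7
cyanide: pKₐ(HCN) ≈ 9.2
(CH₃)₃CO⁻: pKₐ(t-BuOH) ≈ 18
amide anion (NH₂⁻): pKₐ(NH₃) ≈ 38
methyl carbanion (CH₃⁻): pKₐ(CH₄) ≈ 48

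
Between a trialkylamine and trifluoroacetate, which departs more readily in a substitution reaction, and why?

trifluoroacetate is the better leaving group.
pKₐ(CF₃COOH) ≈ 0.2 versus pKₐ(R'₃NH⁺) ≈ 10.7: trifluoroacetate is the much weaker base.
Strongly electron-withdrawing CF₃ stabilises the carboxylate.

trifluoroacetate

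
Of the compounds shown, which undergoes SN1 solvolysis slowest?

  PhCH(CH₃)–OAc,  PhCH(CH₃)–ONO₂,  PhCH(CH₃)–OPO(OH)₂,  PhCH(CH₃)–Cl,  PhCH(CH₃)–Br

Identical carbon frameworks mean the comparison reduces to leaving-group quality.
Leaving-group ability tracks the stability of the departed species; conjugate-acid pKₐ is the usual yardstick (lower pKₐ → better LG).
PhCH(CH₃)–Br loses Br⁻: pKₐ(HBr) ≈ -9
PhCH(CH₃)–Cl loses Cl⁻: pKₐ(HCl) ≈ -7
PhCH(CH₃)–ONO₂ loses NO₃⁻: pKₐ(HNO₃) ≈ -1.3
PhCH(CH₃)–OPO(OH)₂ loses H₂PO₄⁻: pKₐ(H₃PO₄) ≈ 2.1
PhCH(CH₃)–OAc loses AcO⁻: pKₐ(CH₃COOH) ≈ 4.8

PhCH(CH₃)–OAc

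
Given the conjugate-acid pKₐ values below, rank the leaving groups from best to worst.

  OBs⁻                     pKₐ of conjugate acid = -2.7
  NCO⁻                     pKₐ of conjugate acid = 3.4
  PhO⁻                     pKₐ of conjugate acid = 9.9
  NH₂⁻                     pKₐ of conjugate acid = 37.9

Lower conjugate-acid pKₐ ⇒ weaker base ⇒ better leaving group.
Sorting by the given values: OBs⁻ (-2.7), NCO⁻ (3.4), PhO⁻ (9.9), NH₂⁻ (37.9).

OBs⁻ > NCO⁻ > PhO⁻ > NH₂⁻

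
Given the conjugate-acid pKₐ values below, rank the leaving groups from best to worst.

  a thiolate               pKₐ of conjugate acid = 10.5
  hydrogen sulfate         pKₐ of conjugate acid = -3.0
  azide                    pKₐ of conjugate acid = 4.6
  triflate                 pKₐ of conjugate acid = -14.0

Lower conjugate-acid pKₐ ⇒ weaker base ⇒ better leaving group.
Sorting by the given values: triflate (-14.0), hydrogen sulfate (-3.0), azide (4.6), a thiolate (10.5).

triflate > hydrogen sulfate > azide > a thiolate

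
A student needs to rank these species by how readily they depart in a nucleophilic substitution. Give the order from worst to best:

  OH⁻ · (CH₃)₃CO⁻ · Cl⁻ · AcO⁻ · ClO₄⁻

ClO₄⁻: pKₐ(HClO₄) ≈ -10
Cl⁻: pKₐ(HCl) ≈ -7
AcO⁻: pKₐ(CH₃COOH) ≈ 4.8
OH⁻: pKₐ(H₂O) ≈ 15.7
(CH₃)₃CO⁻: pKₐ(t-BuOH) ≈ 18
Reversing gives the worst-to-best order requested.

(CH₃)₃CO⁻ < OH⁻ < AcO⁻ < Cl⁻ < ClO₄⁻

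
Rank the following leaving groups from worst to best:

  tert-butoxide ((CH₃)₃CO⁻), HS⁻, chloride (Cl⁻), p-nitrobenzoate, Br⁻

tert-butoxide ((CH₃)₃CO⁻) < HS⁻ < p-nitrobenzoate < chloride (Cl⁻) < Br⁻

Br⁻: pKₐ(HBr) ≈ -9 — weak base; good leaving group
chloride (Cl⁻): pKₐ(HCl) ≈ -7 — moderately weak base
p-nitrobenzoate: pKₐ(p-nitrobenzoic acid) ≈ 3.4
HS⁻: pKₐ(H₂S) ≈ 7
tert-butoxide ((CH₃)₃CO⁻): pKₐ(t-BuOH) ≈ 18 — bulky, strongly basic alkoxide
Listed from poorest to best leaving group as asked.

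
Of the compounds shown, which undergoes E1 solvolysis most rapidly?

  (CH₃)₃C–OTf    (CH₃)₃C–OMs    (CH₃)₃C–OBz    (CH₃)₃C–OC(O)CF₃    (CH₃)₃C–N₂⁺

The skeletons are identical, so relative rate is governed entirely by leaving-group ability.
Leaving-group ability tracks the stability of the departed species; conjugate-acid pKₐ is the usual yardstick (lower pKₐ → better LG).
(CH₃)₃C–N₂⁺ loses N₂: no meaningful conjugate acid; N₂ departs as an exceptionally stable neutral molecule
(CH₃)₃C–OTf loses OTf⁻: pKₐ(CF₃SO₃H (triflic acid)) ≈ -14
(CH₃)₃C–OMs loses OMs⁻: pKₐ(CH₃SO₃H (MsOH)) ≈ -1.9
(CH₃)₃C–OC(O)CF₃ loses CF₃COO⁻: pKₐ(CF₃COOH) ≈ 0.2
(CH₃)₃C–OBz loses PhCOO⁻: pKₐ(C₆H₅COOH) ≈ 4.2

(CH₃)₃C–N₂⁺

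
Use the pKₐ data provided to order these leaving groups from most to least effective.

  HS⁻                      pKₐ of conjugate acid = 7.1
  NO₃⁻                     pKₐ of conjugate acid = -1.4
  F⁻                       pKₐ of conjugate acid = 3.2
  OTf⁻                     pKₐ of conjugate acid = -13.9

OTf⁻ > NO₃⁻ > F⁻ > HS⁻

Lower conjugate-acid pKₐ ⇒ weaker base ⇒ better leaving group.
Sorting by the given values: OTf⁻ (-13.9), NO₃⁻ (-1.4), F⁻ (3.2), HS⁻ (7.1).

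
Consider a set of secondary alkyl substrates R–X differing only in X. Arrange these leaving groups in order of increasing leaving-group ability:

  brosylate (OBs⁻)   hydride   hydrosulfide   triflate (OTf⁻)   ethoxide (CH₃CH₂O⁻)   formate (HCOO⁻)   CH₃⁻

triflate (OTf⁻): pKₐ(CF₃SO₃H (triflic acid)) ≈ -14
brosylate (OBs⁻): pKₐ(p-BrC₆H₄SO₃H) ≈ -2.8
formate (HCOO⁻): pKₐ(HCOOH) ≈ 3.8 — resonance-stabilised carboxylate
hydrosulfide: pKₐ(H₂S) ≈ 7
ethoxide (CH₃CH₂O⁻): pKₐ(CH₃CH₂OH) ≈ 16
hydride: pKₐ(H₂) ≈ 36
CH₃⁻: pKₐ(CH₄) ≈ 48 — unstabilised carbanion; the worst conceivable leaving group
Reversing gives the worst-to-best order requested.

CH₃⁻ < hydride < ethoxide (CH₃CH₂O⁻) < hydrosulfide < formate (HCOO⁻) < brosylate (OBs⁻) < triflate (OTf⁻)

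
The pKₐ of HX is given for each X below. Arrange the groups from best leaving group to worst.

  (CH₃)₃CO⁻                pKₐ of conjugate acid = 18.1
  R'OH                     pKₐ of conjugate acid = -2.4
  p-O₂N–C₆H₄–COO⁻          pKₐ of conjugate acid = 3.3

R'OH > p-O₂N–C₆H₄–COO⁻ > (CH₃)₃CO⁻

Lower conjugate-acid pKₐ ⇒ weaker base ⇒ better leaving group.
Sorting by the given values: R'OH (-2.4), p-O₂N–C₆H₄–COO⁻ (3.3), (CH₃)₃CO⁻ (18.1).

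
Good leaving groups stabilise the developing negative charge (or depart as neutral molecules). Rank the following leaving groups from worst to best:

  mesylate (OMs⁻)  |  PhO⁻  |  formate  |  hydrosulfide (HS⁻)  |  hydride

Rank by basicity of the departing species: weakest base leaves most easily.
mesylate (OMs⁻): pKₐ(CH₃SO₃H (MsOH)) ≈ -1.9
formate: pKₐ(HCOOH) ≈ 3.8
hydrosulfide (HS⁻): pKₐ(H₂S) ≈ 7
PhO⁻: pKₐ(C₆H₅OH (phenol)) ≈ 10
hydride: pKₐ(H₂) ≈ 36
The question asks for worst first, so the sequence is read in increasing leaving-group ability.

hydride < PhO⁻ < hydrosulfide (HS⁻) < formate < mesylate (OMs⁻)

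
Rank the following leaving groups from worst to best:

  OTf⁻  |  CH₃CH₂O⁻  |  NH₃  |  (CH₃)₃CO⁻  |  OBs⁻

(CH₃)₃CO⁻ < CH₃CH₂O⁻ < NH₃ < OBs⁻ < OTf⁻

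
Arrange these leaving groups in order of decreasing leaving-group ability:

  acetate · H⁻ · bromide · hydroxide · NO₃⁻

bromide > NO₃⁻ > acetate > hydroxide > H⁻

The more stable X⁻ (or X) is on its own — i.e. the weaker a base it is — the better a leaving group it makes.
bromide: pKₐ(HBr) ≈ -9 — weak base; good leaving group
NO₃⁻: pKₐ(HNO₃) ≈ -1.3 — resonance-delocalised over three oxygens
acetate: pKₐ(CH₃COOH) ≈ 4.8 — resonance-stabilised but still a weak base
hydroxide: pKₐ(H₂O) ≈ 15.7
H⁻: pKₐ(H₂) ≈ 36 — extremely strong base; leaves only in special hydride-transfer contexts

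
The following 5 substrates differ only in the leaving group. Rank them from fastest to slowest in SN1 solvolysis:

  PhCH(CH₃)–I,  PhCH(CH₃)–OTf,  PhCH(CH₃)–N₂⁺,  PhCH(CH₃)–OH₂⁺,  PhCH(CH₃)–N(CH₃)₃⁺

PhCH(CH₃)–N₂⁺ > PhCH(CH₃)–OTf > PhCH(CH₃)–I > PhCH(CH₃)–OH₂⁺ > PhCH(CH₃)–N(CH₃)₃⁺

The skeletons are identical, so relative rate is governed entirely by leaving-group ability.
The more stable X⁻ (or X) is on its own — i.e. the weaker a base it is — the better a leaving group it makes.
PhCH(CH₃)–N₂⁺ loses N₂: no meaningful conjugate acid; N₂ departs as an exceptionally stable neutral molecule
PhCH(CH₃)–OTf loses OTf⁻: pKₐ(CF₃SO₃H (triflic acid)) ≈ -14
PhCH(CH₃)–I loses I⁻: pKₐ(HI) ≈ -10
PhCH(CH₃)–OH₂⁺ loses H₂O: pKₐ(H₃O⁺) ≈ -1.7
PhCH(CH₃)–N(CH₃)₃⁺ loses NR'₃: pKₐ(R'₃NH⁺) ≈ 10.7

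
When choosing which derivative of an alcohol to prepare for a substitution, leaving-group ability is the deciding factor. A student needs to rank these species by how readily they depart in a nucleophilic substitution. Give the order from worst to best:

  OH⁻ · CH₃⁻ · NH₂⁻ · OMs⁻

CH₃⁻ < NH₂⁻ < OH⁻ < OMs⁻

OMs⁻: pKₐ(CH₃SO₃H (MsOH)) ≈ -1.9
OH⁻: pKₐ(H₂O) ≈ 15.7
NH₂⁻: pKₐ(NH₃) ≈ 38
CH₃⁻: pKₐ(CH₄) ≈ 48
Reversing gives the worst-to-best order requested.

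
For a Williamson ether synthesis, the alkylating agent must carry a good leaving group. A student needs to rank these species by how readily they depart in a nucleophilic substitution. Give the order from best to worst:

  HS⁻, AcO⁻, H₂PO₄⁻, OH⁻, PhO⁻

H₂PO₄⁻ > AcO⁻ > HS⁻ > PhO⁻ > OH⁻

A good leaving group is a weak base: the lower the pKₐ of its conjugate acid, the more readily it departs.
H₂PO₄⁻: pKₐ(H₃PO₄) ≈ 2.1
AcO⁻: pKₐ(CH₃COOH) ≈ 4.8
HS⁻: pKₐ(H₂S) ≈ 7
PhO⁻: pKₐ(C₆H₅OH (phenol)) ≈ 10
OH⁻: pKₐ(H₂O) ≈ 15.7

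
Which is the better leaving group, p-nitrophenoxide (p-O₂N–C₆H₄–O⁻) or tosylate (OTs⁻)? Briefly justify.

tosylate (OTs⁻) is the better leaving group.
pKₐ(p-CH₃C₆H₄SO₃H (TsOH)) ≈ -2.8 versus pKₐ(p-nitrophenol) ≈ 7.2: tosylate (OTs⁻) is the much weaker base.
Resonance-delocalised arenesulfonate.

tosylate (OTs⁻)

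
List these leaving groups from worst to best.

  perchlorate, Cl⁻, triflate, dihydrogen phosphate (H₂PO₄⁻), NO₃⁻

dihydrogen phosphate (H₂PO₄⁻) < NO₃⁻ < Cl⁻ < perchlorate < triflate

Leaving-group ability tracks the stability of the departed species; conjugate-acid pKₐ is the usual yardstick (lower pKₐ → better LG).
triflate: pKₐ(CF₃SO₃H (triflic acid)) ≈ -14
perchlorate: pKₐ(HClO₄) ≈ -10
Cl⁻: pKₐ(HCl) ≈ -7
NO₃⁻: pKₐ(HNO₃) ≈ -1.3
dihydrogen phosphate (H₂PO₄⁻): pKₐ(H₃PO₄) ≈ 2.1
Listed from poorest to best leaving group as asked.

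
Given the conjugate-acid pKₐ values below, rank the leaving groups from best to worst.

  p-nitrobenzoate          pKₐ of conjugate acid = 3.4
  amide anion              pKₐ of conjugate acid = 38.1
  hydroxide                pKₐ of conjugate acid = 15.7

Lower conjugate-acid pKₐ ⇒ weaker base ⇒ better leaving group.
Sorting by the given values: p-nitrobenzoate (3.4), hydroxide (15.7), amide anion (38.1).

p-nitrobenzoate > hydroxide > amide anion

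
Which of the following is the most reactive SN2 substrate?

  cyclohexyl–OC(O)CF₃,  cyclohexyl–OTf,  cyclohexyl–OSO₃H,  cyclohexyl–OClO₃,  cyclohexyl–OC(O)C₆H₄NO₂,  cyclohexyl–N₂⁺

cyclohexyl–N₂⁺

Same R in every case — rank the leaving groups.
Rank by basicity of the departing species: weakest base leaves most easily.
cyclohexyl–N₂⁺ loses N₂: no meaningful conjugate acid; N₂ departs as an exceptionally stable neutral molecule
cyclohexyl–OTf loses OTf⁻: pKₐ(CF₃SO₃H (triflic acid)) ≈ -14
cyclohexyl–OClO₃ loses ClO₄⁻: pKₐ(HClO₄) ≈ -10
cyclohexyl–OSO₃H loses HSO₄⁻: pKₐ(H₂SO₄) ≈ -3
cyclohexyl–OC(O)CF₃ loses CF₃COO⁻: pKₐ(CF₃COOH) ≈ 0.2
cyclohexyl–OC(O)C₆H₄NO₂ loses p-O₂N–C₆H₄–COO⁻: pKₐ(p-nitrobenzoic acid) ≈ 3.4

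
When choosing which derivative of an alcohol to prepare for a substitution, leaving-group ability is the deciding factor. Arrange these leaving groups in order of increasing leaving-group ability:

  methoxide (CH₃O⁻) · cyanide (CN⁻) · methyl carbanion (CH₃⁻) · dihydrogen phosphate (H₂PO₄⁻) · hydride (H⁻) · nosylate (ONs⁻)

nosylate (ONs⁻): pKₐ(p-O₂NC₆H₄SO₃H) ≈ -3.5
dihydrogen phosphate (H₂PO₄⁻): pKₐ(H₃PO₄) ≈ 2.1 — moderate base; biological leaving group after further activation
cyanide (CN⁻): pKₐ(HCN) ≈ 9.2 — sp carbon stabilises the charge somewhat, but still a poor LG
methoxide (CH₃O⁻): pKₐ(CH₃OH) ≈ 15.5 — strong base; alkoxides do not leave unassisted
hydride (H⁻): pKₐ(H₂) ≈ 36 — extremely strong base; leaves only in special hydride-transfer contexts
methyl carbanion (CH₃⁻): pKₐ(CH₄) ≈ 48 — unstabilised carbanion; the worst conceivable leaving group
Reversing gives the worst-to-best order requested.

methyl carbanion (CH₃⁻) < hydride (H⁻) < methoxide (CH₃O⁻) < cyanide (CN⁻) < dihydrogen phosphate (H₂PO₄⁻) < nosylate (ONs⁻)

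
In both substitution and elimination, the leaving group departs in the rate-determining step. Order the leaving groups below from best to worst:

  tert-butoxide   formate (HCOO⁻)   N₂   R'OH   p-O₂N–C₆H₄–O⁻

The more stable X⁻ (or X) is on its own — i.e. the weaker a base it is — the better a leaving group it makes.
N₂: no meaningful conjugate acid; N₂ departs as an exceptionally stable neutral molecule
R'OH: pKₐ(R'OH₂⁺) ≈ -2.4
formate (HCOO⁻): pKₐ(HCOOH) ≈ 3.8 — resonance-stabilised carboxylate
p-O₂N–C₆H₄–O⁻: pKₐ(p-nitrophenol) ≈ 7.2 — nitro group delocalises the charge; the classic chromogenic LG
tert-butoxide: pKₐ(t-BuOH) ≈ 18 — bulky, strongly basic alkoxide

N₂ > R'OH > formate (HCOO⁻) > p-O₂N–C₆H₄–O⁻ > tert-butoxide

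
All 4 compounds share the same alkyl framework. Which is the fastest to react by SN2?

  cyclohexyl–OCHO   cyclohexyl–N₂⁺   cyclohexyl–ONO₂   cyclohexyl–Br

cyclohexyl–N₂⁺

The skeletons are identical, so relative rate is governed entirely by leaving-group ability.
The more stable X⁻ (or X) is on its own — i.e. the weaker a base it is — the better a leaving group it makes.
cyclohexyl–N₂⁺ loses N₂: no meaningful conjugate acid; N₂ departs as an exceptionally stable neutral molecule
cyclohexyl–Br loses Br⁻: pKₐ(HBr) ≈ -9
cyclohexyl–ONO₂ loses NO₃⁻: pKₐ(HNO₃) ≈ -1.3
cyclohexyl–OCHO loses HCOO⁻: pKₐ(HCOOH) ≈ 3.8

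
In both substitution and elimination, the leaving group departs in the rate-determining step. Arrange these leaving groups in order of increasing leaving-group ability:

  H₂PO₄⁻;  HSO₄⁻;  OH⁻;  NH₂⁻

Rank by basicity of the departing species: weakest base leaves most easily.
HSO₄⁻: pKₐ(H₂SO₄) ≈ -3
H₂PO₄⁻: pKₐ(H₃PO₄) ≈ 2.1
OH⁻: pKₐ(H₂O) ≈ 15.7 — strong base; essentially never leaves without prior activation
NH₂⁻: pKₐ(NH₃) ≈ 38 — extremely strong base; never a leaving group
Reversing gives the worst-to-best order requested.

NH₂⁻ < OH⁻ < H₂PO₄⁻ < HSO₄⁻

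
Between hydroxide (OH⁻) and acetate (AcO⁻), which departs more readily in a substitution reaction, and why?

acetate (AcO⁻) is the better leaving group.
pKₐ(CH₃COOH) ≈ 4.8 versus pKₐ(H₂O) ≈ 15.7: acetate (AcO⁻) is the much weaker base.
Resonance-stabilised but still a weak base.

acetate (AcO⁻)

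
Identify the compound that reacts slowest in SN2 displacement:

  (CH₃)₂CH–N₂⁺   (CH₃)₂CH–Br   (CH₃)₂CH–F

(CH₃)₂CH–F

Identical carbon frameworks mean the comparison reduces to leaving-group quality.
A good leaving group is a weak base: the lower the pKₐ of its conjugate acid, the more readily it departs.
(CH₃)₂CH–N₂⁺ loses N₂: no meaningful conjugate acid; N₂ departs as an exceptionally stable neutral molecule
(CH₃)₂CH–Br loses Br⁻: pKₐ(HBr) ≈ -9
(CH₃)₂CH–F loses F⁻: pKₐ(HF) ≈ 3.2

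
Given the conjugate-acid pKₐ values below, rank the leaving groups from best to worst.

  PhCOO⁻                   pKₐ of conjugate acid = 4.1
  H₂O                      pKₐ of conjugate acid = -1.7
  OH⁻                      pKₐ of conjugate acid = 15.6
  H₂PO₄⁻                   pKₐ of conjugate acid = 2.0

Lower conjugate-acid pKₐ ⇒ weaker base ⇒ better leaving group.
Sorting by the given values: H₂O (-1.7), H₂PO₄⁻ (2.0), PhCOO⁻ (4.1), OH⁻ (15.6).

H₂O > H₂PO₄⁻ > PhCOO⁻ > OH⁻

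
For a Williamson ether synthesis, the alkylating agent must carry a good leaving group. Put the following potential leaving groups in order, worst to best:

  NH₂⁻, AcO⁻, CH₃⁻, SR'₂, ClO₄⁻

CH₃⁻ < NH₂⁻ < AcO⁻ < SR'₂ < ClO₄⁻

A good leaving group is a weak base: the lower the pKₐ of its conjugate acid, the more readily it departs.
ClO₄⁻: pKₐ(HClO₄) ≈ -10
SR'₂: pKₐ(R'₂SH⁺) ≈ -7
AcO⁻: pKₐ(CH₃COOH) ≈ 4.8
NH₂⁻: pKₐ(NH₃) ≈ 38
CH₃⁻: pKₐ(CH₄) ≈ 48
Listed from poorest to best leaving group as asked.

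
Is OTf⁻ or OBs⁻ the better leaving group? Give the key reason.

OTf⁻ is the better leaving group.
pKₐ(CF₃SO₃H (triflic acid)) ≈ -14 versus pKₐ(p-BrC₆H₄SO₃H) ≈ -2.8: OTf⁻ is the much weaker base.
Charge spread over three oxygens and a CF₃ group; the premier leaving group in synthesis.

OTf⁻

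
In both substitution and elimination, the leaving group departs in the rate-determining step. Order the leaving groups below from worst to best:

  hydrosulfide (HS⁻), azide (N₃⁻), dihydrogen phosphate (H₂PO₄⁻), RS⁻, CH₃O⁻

CH₃O⁻ < RS⁻ < hydrosulfide (HS⁻) < azide (N₃⁻) < dihydrogen phosphate (H₂PO₄⁻)

The more stable X⁻ (or X) is on its own — i.e. the weaker a base it is — the better a leaving group it makes.
dihydrogen phosphate (H₂PO₄⁻): pKₐ(H₃PO₄) ≈ 2.1
azide (N₃⁻): pKₐ(HN₃) ≈ 4.7 — linear, resonance-stabilised
hydrosulfide (HS⁻): pKₐ(H₂S) ≈ 7 — larger and more polarisable than the oxygen analogue
RS⁻: pKₐ(RSH (a thiol)) ≈ 10.5 — moderately basic; rarely leaves without activation
CH₃O⁻: pKₐ(CH₃OH) ≈ 15.5
Reversing gives the worst-to-best order requested.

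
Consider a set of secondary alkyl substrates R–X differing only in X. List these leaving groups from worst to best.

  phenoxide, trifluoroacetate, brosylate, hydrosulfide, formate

brosylate: pKₐ(p-BrC₆H₄SO₃H) ≈ -2.8
trifluoroacetate: pKₐ(CF₃COOH) ≈ 0.2 — strongly electron-withdrawing CF₃ stabilises the carboxylate
formate: pKₐ(HCOOH) ≈ 3.8 — resonance-stabilised carboxylate
hydrosulfide: pKₐ(H₂S) ≈ 7 — larger and more polarisable than the oxygen analogue
phenoxide: pKₐ(C₆H₅OH (phenol)) ≈ 10 — resonance into the ring helps, but still a poor LG
The question asks for worst first, so the sequence is read in increasing leaving-group ability.

phenoxide < hydrosulfide < formate < trifluoroacetate < brosylate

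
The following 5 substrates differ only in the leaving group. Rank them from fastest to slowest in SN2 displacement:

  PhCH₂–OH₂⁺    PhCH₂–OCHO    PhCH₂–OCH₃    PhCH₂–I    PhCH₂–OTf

Same R in every case — rank the leaving groups.
The more stable X⁻ (or X) is on its own — i.e. the weaker a base it is — the better a leaving group it makes.
PhCH₂–OTf loses OTf⁻: pKₐ(CF₃SO₃H (triflic acid)) ≈ -14
PhCH₂–I loses I⁻: pKₐ(HI) ≈ -10
PhCH₂–OH₂⁺ loses H₂O: pKₐ(H₃O⁺) ≈ -1.7
PhCH₂–OCHO loses HCOO⁻: pKₐ(HCOOH) ≈ 3.8
PhCH₂–OCH₃ loses CH₃O⁻: pKₐ(CH₃OH) ≈ 15.5

PhCH₂–OTf > PhCH₂–I > PhCH₂–OH₂⁺ > PhCH₂–OCHO > PhCH₂–OCH₃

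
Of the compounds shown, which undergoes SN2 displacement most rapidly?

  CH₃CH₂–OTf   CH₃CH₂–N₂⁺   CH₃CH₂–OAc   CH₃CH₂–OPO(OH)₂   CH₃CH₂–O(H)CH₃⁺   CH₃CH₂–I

With the same alkyl group throughout, only the leaving group differentiates the rates.
The more stable X⁻ (or X) is on its own — i.e. the weaker a base it is — the better a leaving group it makes.
CH₃CH₂–N₂⁺ loses N₂: no meaningful conjugate acid; N₂ departs as an exceptionally stable neutral molecule
CH₃CH₂–OTf loses OTf⁻: pKₐ(CF₃SO₃H (triflic acid)) ≈ -14
CH₃CH₂–I loses I⁻: pKₐ(HI) ≈ -10
CH₃CH₂–O(H)CH₃⁺ loses R'OH: pKₐ(R'OH₂⁺) ≈ -2.4
CH₃CH₂–OPO(OH)₂ loses H₂PO₄⁻: pKₐ(H₃PO₄) ≈ 2.1
CH₃CH₂–OAc loses AcO⁻: pKₐ(CH₃COOH) ≈ 4.8

CH₃CH₂–N₂⁺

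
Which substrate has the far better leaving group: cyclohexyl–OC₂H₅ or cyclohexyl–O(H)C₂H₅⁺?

cyclohexyl–O(H)C₂H₅⁺

From cyclohexyl–OC₂H₅ the departing group would be CH₃CH₂O⁻ (pKₐ(CH₃CH₂OH) ≈ 16). Strong base; alkoxides do not leave unassisted.
From cyclohexyl–O(H)C₂H₅⁺ the leaving group is R'OH (pKₐ(R'OH₂⁺) ≈ -2.4). Neutral; leaves from a protonated ether (an oxonium ion, R–O(H)R'⁺).
(In practice cyclohexyl–O(H)C₂H₅⁺ is made from cyclohexyl–OC₂H₅ by protonation with concentrated HBr, allowing neutral ethanol, rather than ethoxide, to depart.)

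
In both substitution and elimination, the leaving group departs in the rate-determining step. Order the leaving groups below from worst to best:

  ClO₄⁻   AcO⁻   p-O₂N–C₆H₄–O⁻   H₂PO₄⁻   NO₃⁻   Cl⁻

Leaving-group ability tracks the stability of the departed species; conjugate-acid pKₐ is the usual yardstick (lower pKₐ → better LG).
ClO₄⁻: pKₐ(HClO₄) ≈ -10
Cl⁻: pKₐ(HCl) ≈ -7
NO₃⁻: pKₐ(HNO₃) ≈ -1.3
H₂PO₄⁻: pKₐ(H₃PO₄) ≈ 2.1
AcO⁻: pKₐ(CH₃COOH) ≈ 4.8
p-O₂N–C₆H₄–O⁻: pKₐ(p-nitrophenol) ≈ 7.2
The question asks for worst first, so the sequence is read in increasing leaving-group ability.

p-O₂N–C₆H₄–O⁻ < AcO⁻ < H₂PO₄⁻ < NO₃⁻ < Cl⁻ < ClO₄⁻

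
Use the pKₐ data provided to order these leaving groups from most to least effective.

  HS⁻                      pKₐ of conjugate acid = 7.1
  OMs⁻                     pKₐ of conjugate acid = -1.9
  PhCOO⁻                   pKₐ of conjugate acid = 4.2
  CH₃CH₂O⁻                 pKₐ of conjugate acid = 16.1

OMs⁻ > PhCOO⁻ > HS⁻ > CH₃CH₂O⁻

Lower conjugate-acid pKₐ ⇒ weaker base ⇒ better leaving group.
Sorting by the given values: OMs⁻ (-1.9), PhCOO⁻ (4.2), HS⁻ (7.1), CH₃CH₂O⁻ (16.1).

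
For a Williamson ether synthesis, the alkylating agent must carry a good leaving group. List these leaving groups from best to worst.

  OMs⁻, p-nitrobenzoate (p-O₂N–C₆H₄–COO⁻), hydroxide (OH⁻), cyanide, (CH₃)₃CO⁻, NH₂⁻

OMs⁻ > p-nitrobenzoate (p-O₂N–C₆H₄–COO⁻) > cyanide > hydroxide (OH⁻) > (CH₃)₃CO⁻ > NH₂⁻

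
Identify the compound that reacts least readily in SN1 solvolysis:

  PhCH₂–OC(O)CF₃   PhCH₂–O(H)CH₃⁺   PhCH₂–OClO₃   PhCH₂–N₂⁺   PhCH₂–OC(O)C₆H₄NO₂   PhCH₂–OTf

PhCH₂–OC(O)C₆H₄NO₂

With the same alkyl group throughout, only the leaving group differentiates the rates.
The more stable X⁻ (or X) is on its own — i.e. the weaker a base it is — the better a leaving group it makes.
PhCH₂–N₂⁺ loses N₂: no meaningful conjugate acid; N₂ departs as an exceptionally stable neutral molecule
PhCH₂–OTf loses OTf⁻: pKₐ(CF₃SO₃H (triflic acid)) ≈ -14
PhCH₂–OClO₃ loses ClO₄⁻: pKₐ(HClO₄) ≈ -10
PhCH₂–O(H)CH₃⁺ loses R'OH: pKₐ(R'OH₂⁺) ≈ -2.4
PhCH₂–OC(O)CF₃ loses CF₃COO⁻: pKₐ(CF₃COOH) ≈ 0.2
PhCH₂–OC(O)C₆H₄NO₂ loses p-O₂N–C₆H₄–COO⁻: pKₐ(p-nitrobenzoic acid) ≈ 3.4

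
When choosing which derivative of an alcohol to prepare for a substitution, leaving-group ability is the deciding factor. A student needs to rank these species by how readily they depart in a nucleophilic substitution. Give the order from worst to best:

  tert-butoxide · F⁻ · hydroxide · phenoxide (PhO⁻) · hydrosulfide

tert-butoxide < hydroxide < phenoxide (PhO⁻) < hydrosulfide < F⁻

A good leaving group is a weak base: the lower the pKₐ of its conjugate acid, the more readily it departs.
F⁻: pKₐ(HF) ≈ 3.2 — small and strongly basic; the poor halide leaving group
hydrosulfide: pKₐ(H₂S) ≈ 7
phenoxide (PhO⁻): pKₐ(C₆H₅OH (phenol)) ≈ 10 — resonance into the ring helps, but still a poor LG
hydroxide: pKₐ(H₂O) ≈ 15.7 — strong base; essentially never leaves without prior activation
tert-butoxide: pKₐ(t-BuOH) ≈ 18 — bulky, strongly basic alkoxide
Listed from poorest to best leaving group as asked.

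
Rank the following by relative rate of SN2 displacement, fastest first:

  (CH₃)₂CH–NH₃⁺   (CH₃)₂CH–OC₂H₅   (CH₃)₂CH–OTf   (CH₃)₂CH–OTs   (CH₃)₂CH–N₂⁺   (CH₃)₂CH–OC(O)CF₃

(CH₃)₂CH–N₂⁺ > (CH₃)₂CH–OTf > (CH₃)₂CH–OTs > (CH₃)₂CH–OC(O)CF₃ > (CH₃)₂CH–NH₃⁺ > (CH₃)₂CH–OC₂H₅

With the same alkyl group throughout, only the leaving group differentiates the rates.
A good leaving group is a weak base: the lower the pKₐ of its conjugate acid, the more readily it departs.
(CH₃)₂CH–N₂⁺ loses N₂: no meaningful conjugate acid; N₂ departs as an exceptionally stable neutral molecule
(CH₃)₂CH–OTf loses OTf⁻: pKₐ(CF₃SO₃H (triflic acid)) ≈ -14
(CH₃)₂CH–OTs loses OTs⁻: pKₐ(p-CH₃C₆H₄SO₃H (TsOH)) ≈ -2.8
(CH₃)₂CH–OC(O)CF₃ loses CF₃COO⁻: pKₐ(CF₃COOH) ≈ 0.2
(CH₃)₂CH–NH₃⁺ loses NH₃: pKₐ(NH₄⁺) ≈ 9.2
(CH₃)₂CH–OC₂H₅ loses CH₃CH₂O⁻: pKₐ(CH₃CH₂OH) ≈ 16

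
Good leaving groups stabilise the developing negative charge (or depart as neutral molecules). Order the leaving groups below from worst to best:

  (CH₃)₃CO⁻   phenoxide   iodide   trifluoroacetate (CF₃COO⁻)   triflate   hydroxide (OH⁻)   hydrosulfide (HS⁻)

triflate: pKₐ(CF₃SO₃H (triflic acid)) ≈ -14
iodide: pKₐ(HI) ≈ -10
trifluoroacetate (CF₃COO⁻): pKₐ(CF₃COOH) ≈ 0.2
hydrosulfide (HS⁻): pKₐ(H₂S) ≈ 7
phenoxide: pKₐ(C₆H₅OH (phenol)) ≈ 10
hydroxide (OH⁻): pKₐ(H₂O) ≈ 15.7
(CH₃)₃CO⁻: pKₐ(t-BuOH) ≈ 18
Reversing gives the worst-to-best order requested.

(CH₃)₃CO⁻ < hydroxide (OH⁻) < phenoxide < hydrosulfide (HS⁻) < trifluoroacetate (CF₃COO⁻) < iodide < triflate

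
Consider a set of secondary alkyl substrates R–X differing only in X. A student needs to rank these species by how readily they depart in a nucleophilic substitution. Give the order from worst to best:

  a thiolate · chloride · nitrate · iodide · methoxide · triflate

The more stable X⁻ (or X) is on its own — i.e. the weaker a base it is — the better a leaving group it makes.
triflate: pKₐ(CF₃SO₃H (triflic acid)) ≈ -14
iodide: pKₐ(HI) ≈ -10
chloride: pKₐ(HCl) ≈ -7
nitrate: pKₐ(HNO₃) ≈ -1.3
a thiolate: pKₐ(RSH (a thiol)) ≈ 10.5
methoxide: pKₐ(CH₃OH) ≈ 15.5
The question asks for worst first, so the sequence is read in increasing leaving-group ability.

methoxide < a thiolate < nitrate < chloride < iodide < triflate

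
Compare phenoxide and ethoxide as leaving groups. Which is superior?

phenoxide is the better leaving group.
pKₐ(C₆H₅OH (phenol)) ≈ 10 versus pKₐ(CH₃CH₂OH) ≈ 16: phenoxide is the much weaker base.
Resonance into the ring helps, but still a poor LG.

phenoxide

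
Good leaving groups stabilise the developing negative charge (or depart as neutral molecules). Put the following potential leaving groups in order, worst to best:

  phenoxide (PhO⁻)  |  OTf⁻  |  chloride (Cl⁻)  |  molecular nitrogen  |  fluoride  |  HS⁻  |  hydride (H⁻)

A good leaving group is a weak base: the lower the pKₐ of its conjugate acid, the more readily it departs.
molecular nitrogen: no meaningful conjugate acid; N₂ departs as an exceptionally stable neutral molecule
OTf⁻: pKₐ(CF₃SO₃H (triflic acid)) ≈ -14
chloride (Cl⁻): pKₐ(HCl) ≈ -7 — moderately weak base
fluoride: pKₐ(HF) ≈ 3.2 — small and strongly basic; the poor halide leaving group
HS⁻: pKₐ(H₂S) ≈ 7 — larger and more polarisable than the oxygen analogue
phenoxide (PhO⁻): pKₐ(C₆H₅OH (phenol)) ≈ 10
hydride (H⁻): pKₐ(H₂) ≈ 36 — extremely strong base; leaves only in special hydride-transfer contexts
Reversing gives the worst-to-best order requested.

hydride (H⁻) < phenoxide (PhO⁻) < HS⁻ < fluoride < chloride (Cl⁻) < OTf⁻ < molecular nitrogen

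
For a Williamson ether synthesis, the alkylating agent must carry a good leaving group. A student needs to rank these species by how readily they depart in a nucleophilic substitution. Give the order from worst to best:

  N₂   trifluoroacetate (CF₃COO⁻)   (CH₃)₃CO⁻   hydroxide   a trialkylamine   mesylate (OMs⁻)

A good leaving group is a weak base: the lower the pKₐ of its conjugate acid, the more readily it departs.
N₂: no meaningful conjugate acid; N₂ departs as an exceptionally stable neutral molecule
mesylate (OMs⁻): pKₐ(CH₃SO₃H (MsOH)) ≈ -1.9 — resonance-delocalised alkanesulfonate
trifluoroacetate (CF₃COO⁻): pKₐ(CF₃COOH) ≈ 0.2 — strongly electron-withdrawing CF₃ stabilises the carboxylate
a trialkylamine: pKₐ(R'₃NH⁺) ≈ 10.7 — neutral but still a fairly strong base; Hofmann-elimination LG
hydroxide: pKₐ(H₂O) ≈ 15.7
(CH₃)₃CO⁻: pKₐ(t-BuOH) ≈ 18
The question asks for worst first, so the sequence is read in increasing leaving-group ability.

(CH₃)₃CO⁻ < hydroxide < a trialkylamine < trifluoroacetate (CF₃COO⁻) < mesylate (OMs⁻) < N₂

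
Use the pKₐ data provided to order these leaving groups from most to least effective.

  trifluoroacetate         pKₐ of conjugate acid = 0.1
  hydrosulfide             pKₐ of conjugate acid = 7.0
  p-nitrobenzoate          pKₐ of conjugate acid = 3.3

Lower conjugate-acid pKₐ ⇒ weaker base ⇒ better leaving group.
Sorting by the given values: trifluoroacetate (0.1), p-nitrobenzoate (3.3), hydrosulfide (7.0).

trifluoroacetate > p-nitrobenzoate > hydrosulfide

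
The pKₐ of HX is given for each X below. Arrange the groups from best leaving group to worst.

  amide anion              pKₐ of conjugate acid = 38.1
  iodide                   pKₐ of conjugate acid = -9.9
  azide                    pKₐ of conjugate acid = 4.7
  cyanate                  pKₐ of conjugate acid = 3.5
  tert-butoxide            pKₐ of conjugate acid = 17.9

Lower conjugate-acid pKₐ ⇒ weaker base ⇒ better leaving group.
Sorting by the given values: iodide (-9.9), cyanate (3.5), azide (4.7), tert-butoxide (17.9), amide anion (38.1).

iodide > cyanate > azide > tert-butoxide > amide anion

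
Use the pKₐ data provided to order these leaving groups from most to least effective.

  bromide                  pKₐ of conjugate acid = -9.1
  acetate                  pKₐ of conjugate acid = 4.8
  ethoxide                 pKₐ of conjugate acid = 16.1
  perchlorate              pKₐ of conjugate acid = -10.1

perchlorate > bromide > acetate > ethoxide

Lower conjugate-acid pKₐ ⇒ weaker base ⇒ better leaving group.
Sorting by the given values: perchlorate (-10.1), bromide (-9.1), acetate (4.8), ethoxide (16.1).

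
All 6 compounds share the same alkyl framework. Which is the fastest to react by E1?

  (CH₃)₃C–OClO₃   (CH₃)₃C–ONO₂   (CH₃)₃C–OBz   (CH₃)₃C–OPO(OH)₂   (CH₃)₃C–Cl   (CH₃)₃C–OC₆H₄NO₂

The skeletons are identical, so relative rate is governed entirely by leaving-group ability.
A good leaving group is a weak base: the lower the pKₐ of its conjugate acid, the more readily it departs.
(CH₃)₃C–OClO₃ loses ClO₄⁻: pKₐ(HClO₄) ≈ -10
(CH₃)₃C–Cl loses Cl⁻: pKₐ(HCl) ≈ -7
(CH₃)₃C–ONO₂ loses NO₃⁻: pKₐ(HNO₃) ≈ -1.3
(CH₃)₃C–OPO(OH)₂ loses H₂PO₄⁻: pKₐ(H₃PO₄) ≈ 2.1
(CH₃)₃C–OBz loses PhCOO⁻: pKₐ(C₆H₅COOH) ≈ 4.2
(CH₃)₃C–OC₆H₄NO₂ loses p-O₂N–C₆H₄–O⁻: pKₐ(p-nitrophenol) ≈ 7.2

(CH₃)₃C–OClO₃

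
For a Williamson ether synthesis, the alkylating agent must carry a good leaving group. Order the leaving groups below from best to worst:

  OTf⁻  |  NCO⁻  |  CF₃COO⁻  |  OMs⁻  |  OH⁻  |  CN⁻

OTf⁻ > OMs⁻ > CF₃COO⁻ > NCO⁻ > CN⁻ > OH⁻

A good leaving group is a weak base: the lower the pKₐ of its conjugate acid, the more readily it departs.
OTf⁻: pKₐ(CF₃SO₃H (triflic acid)) ≈ -14
OMs⁻: pKₐ(CH₃SO₃H (MsOH)) ≈ -1.9
CF₃COO⁻: pKₐ(CF₃COOH) ≈ 0.2
NCO⁻: pKₐ(HOCN) ≈ 3.5
CN⁻: pKₐ(HCN) ≈ 9.2
OH⁻: pKₐ(H₂O) ≈ 15.7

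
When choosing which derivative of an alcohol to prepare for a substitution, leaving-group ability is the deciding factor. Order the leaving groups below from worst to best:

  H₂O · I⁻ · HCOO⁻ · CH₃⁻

CH₃⁻ < HCOO⁻ < H₂O < I⁻

Rank by basicity of the departing species: weakest base leaves most easily.
I⁻: pKₐ(HI) ≈ -10
H₂O: pKₐ(H₃O⁺) ≈ -1.7
HCOO⁻: pKₐ(HCOOH) ≈ 3.8
CH₃⁻: pKₐ(CH₄) ≈ 48
Reversing gives the worst-to-best order requested.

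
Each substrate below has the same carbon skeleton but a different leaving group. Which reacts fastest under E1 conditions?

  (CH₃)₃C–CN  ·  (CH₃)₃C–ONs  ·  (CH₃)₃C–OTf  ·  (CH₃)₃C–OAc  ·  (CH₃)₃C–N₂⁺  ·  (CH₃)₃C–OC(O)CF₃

The skeletons are identical, so relative rate is governed entirely by leaving-group ability.
The more stable X⁻ (or X) is on its own — i.e. the weaker a base it is — the better a leaving group it makes.
(CH₃)₃C–N₂⁺ loses N₂: no meaningful conjugate acid; N₂ departs as an exceptionally stable neutral molecule
(CH₃)₃C–OTf loses OTf⁻: pKₐ(CF₃SO₃H (triflic acid)) ≈ -14
(CH₃)₃C–ONs loses ONs⁻: pKₐ(p-O₂NC₆H₄SO₃H) ≈ -3.5
(CH₃)₃C–OC(O)CF₃ loses CF₃COO⁻: pKₐ(CF₃COOH) ≈ 0.2
(CH₃)₃C–OAc loses AcO⁻: pKₐ(CH₃COOH) ≈ 4.8
(CH₃)₃C–CN loses CN⁻: pKₐ(HCN) ≈ 9.2

(CH₃)₃C–N₂⁺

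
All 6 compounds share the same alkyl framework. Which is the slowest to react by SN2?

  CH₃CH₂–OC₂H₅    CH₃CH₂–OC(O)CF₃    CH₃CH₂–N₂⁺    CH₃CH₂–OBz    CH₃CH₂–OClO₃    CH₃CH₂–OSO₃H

CH₃CH₂–OC₂H₅

Identical carbon frameworks mean the comparison reduces to leaving-group quality.
Leaving-group ability tracks the stability of the departed species; conjugate-acid pKₐ is the usual yardstick (lower pKₐ → better LG).
CH₃CH₂–N₂⁺ loses N₂: no meaningful conjugate acid; N₂ departs as an exceptionally stable neutral molecule
CH₃CH₂–OClO₃ loses ClO₄⁻: pKₐ(HClO₄) ≈ -10
CH₃CH₂–OSO₃H loses HSO₄⁻: pKₐ(H₂SO₄) ≈ -3
CH₃CH₂–OC(O)CF₃ loses CF₃COO⁻: pKₐ(CF₃COOH) ≈ 0.2
CH₃CH₂–OBz loses PhCOO⁻: pKₐ(C₆H₅COOH) ≈ 4.2
CH₃CH₂–OC₂H₅ loses CH₃CH₂O⁻: pKₐ(CH₃CH₂OH) ≈ 16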